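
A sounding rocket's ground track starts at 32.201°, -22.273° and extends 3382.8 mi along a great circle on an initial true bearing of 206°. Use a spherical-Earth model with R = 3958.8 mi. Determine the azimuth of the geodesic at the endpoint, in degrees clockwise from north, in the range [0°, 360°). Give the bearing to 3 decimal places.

The arc subtends δ = 3382.8/3958.8 = 0.854501 rad at the centre.
Converting: φ₁ = 0.562013 rad, θ = 3.595378 rad.
Applying the spherical law of cosines for sides, sin φ₂ = sin φ₁ cos δ + cos φ₁ sin δ cos θ = -0.223743, so φ₂ = -12.929°.
Then Δλ = atan2(-0.279781, 0.775825) = -0.346108 rad, from sin θ sin δ cos φ₁ over cos δ − sin φ₁ sin φ₂.
λ₂ = -22.273° + -19.831° = -42.104°.
The forward bearing on arrival equals the back-azimuth from the destination plus 180°.
Back-azimuth from P₂ (-12.929°, -42.104°) to P₁ (32.201°, -22.273°), with Δλ' = λ₁ − λ₂ = 19.831°: atan2( sin Δλ' cos φ₁ , cos φ₂ sin φ₁ − sin φ₂ cos φ₁ cos Δλ' ) = 22.370°.
Final bearing = (22.370° + 180°) mod 360° = 202.370°.

final bearing 202.370°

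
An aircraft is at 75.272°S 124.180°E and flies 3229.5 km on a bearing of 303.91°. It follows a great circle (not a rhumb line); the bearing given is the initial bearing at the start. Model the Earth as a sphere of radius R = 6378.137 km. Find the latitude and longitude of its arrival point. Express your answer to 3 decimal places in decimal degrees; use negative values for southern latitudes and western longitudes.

latitude -50.987°, longitude 84.434°

The arc subtends δ = 3229.5/6378.137 = 0.506339 rad at the centre.
With φ₁ = -75.272° = -1.313744 rad and θ = 303.91° = 5.304230 rad:
sin φ₂ = sin φ₁ cos δ + cos φ₁ sin δ cos θ = (-0.967144)(0.874526) + (0.254231)(0.484979)(0.557890) = -0.777006
φ₂ = asin(-0.777006) = -0.889896 rad = -50.987°.
Δλ = atan2( sin θ sin δ cos φ₁ , cos δ − sin φ₁ sin φ₂ ) = atan2(-0.102326, 0.123049) = -0.693704 rad = -39.746°.
λ₂ = λ₁ + Δλ = 84.434°.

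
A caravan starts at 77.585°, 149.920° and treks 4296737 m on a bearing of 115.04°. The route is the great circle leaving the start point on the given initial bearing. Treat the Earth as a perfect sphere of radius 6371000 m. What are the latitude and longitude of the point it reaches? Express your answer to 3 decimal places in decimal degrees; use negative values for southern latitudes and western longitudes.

latitude 44.909°, longitude -157.061°

Angular distance δ = d/R = 4296737 / 6371000 = 0.674421 rad.
With φ₁ = 77.585° = 1.354114 rad and θ = 115.04° = 2.007827 rad:
sin φ₂ = sin φ₁ cos δ + cos φ₁ sin δ cos θ = (0.976616)(0.781069) + (0.214991)(0.624445)(-0.423251) = 0.705983
φ₂ = asin(0.705983) = 0.783810 rad = 44.909°.
For the longitude increment, Δλ = atan2( sin θ sin δ cos φ₁, cos δ − sin φ₁ sin φ₂ ) = atan2(0.121632, 0.091595) = 53.019°.
λ₂ = 149.920° + 53.019° = 202.939°, normalized to (−180°, 180°] → -157.061°.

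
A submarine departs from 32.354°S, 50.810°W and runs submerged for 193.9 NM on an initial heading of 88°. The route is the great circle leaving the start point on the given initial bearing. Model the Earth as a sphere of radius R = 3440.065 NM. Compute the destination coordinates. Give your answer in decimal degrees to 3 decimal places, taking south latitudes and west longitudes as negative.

latitude -32.184°, longitude -46.996°

Angular distance δ = d/R = 193.9 / 3440.065 = 0.056365 rad.
Converting: φ₁ = -0.564684 rad, θ = 1.535890 rad.
Destination latitude: φ₂ = arcsin( sin φ₁ cos δ + cos φ₁ sin δ cos θ ) = arcsin(-0.532638) = -32.184°.
For the longitude increment, Δλ = atan2( sin θ sin δ cos φ₁, cos δ − sin φ₁ sin φ₂ ) = atan2(0.047561, 0.713371) = 3.814°.
Hence λ₂ = -50.810° + 3.814° = -46.996°.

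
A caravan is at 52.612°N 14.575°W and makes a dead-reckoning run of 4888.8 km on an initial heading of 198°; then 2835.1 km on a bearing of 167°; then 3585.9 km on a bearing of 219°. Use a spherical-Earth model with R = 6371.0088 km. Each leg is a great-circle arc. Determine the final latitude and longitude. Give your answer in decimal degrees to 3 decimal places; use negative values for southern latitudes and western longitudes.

Apply the spherical direct solution leg by leg, carrying full precision between legs.
Leg 1: from (52.612°, -14.575°), δ = 4888.8/6371.0088 = 0.767351 rad, θ = 198° → φ = 9.844°, λ = -27.151°.
Leg 2: from (9.844°, -27.151°), δ = 2835.1/6371.0088 = 0.445000 rad, θ = 167° → φ = -15.007°, λ = -21.397°.
Leg 3: from (-15.007°, -21.397°), δ = 3585.9/6371.0088 = 0.562846 rad, θ = 219° → φ = -38.282°, λ = -46.725°.

latitude -38.282°, longitude -46.725°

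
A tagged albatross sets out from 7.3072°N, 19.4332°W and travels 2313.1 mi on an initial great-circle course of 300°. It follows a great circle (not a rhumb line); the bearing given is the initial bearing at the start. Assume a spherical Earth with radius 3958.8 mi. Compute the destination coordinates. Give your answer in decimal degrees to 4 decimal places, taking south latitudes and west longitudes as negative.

latitude 22.3122°, longitude -50.5222°

Angular distance δ = d/R = 2313.1 / 3958.8 = 0.584293 rad.
With φ₁ = 7.3072° = 0.127535 rad and θ = 300° = 5.235988 rad:
Applying the spherical law of cosines for sides, sin φ₂ = sin φ₁ cos δ + cos φ₁ sin δ cos θ = 0.379654, so φ₂ = 22.3122°.
For the longitude increment, Δλ = atan2( sin θ sin δ cos φ₁, cos δ − sin φ₁ sin φ₂ ) = atan2(-0.473829, 0.785814) = -31.0890°.
λ₂ = λ₁ + Δλ = -50.5222°.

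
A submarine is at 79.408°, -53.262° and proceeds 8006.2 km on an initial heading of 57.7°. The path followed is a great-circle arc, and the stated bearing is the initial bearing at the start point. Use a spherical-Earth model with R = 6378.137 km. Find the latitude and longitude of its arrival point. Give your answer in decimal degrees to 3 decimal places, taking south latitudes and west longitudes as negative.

The arc subtends δ = 8006.2/6378.137 = 1.255257 rad at the centre.
Converting: φ₁ = 1.385931 rad, θ = 1.007055 rad.
Destination latitude: φ₂ = arcsin( sin φ₁ cos δ + cos φ₁ sin δ cos θ ) = arcsin(0.398414) = 23.479°.
Δλ = atan2( sin θ sin δ cos φ₁ , cos δ − sin φ₁ sin φ₂ ) = atan2(0.147700, -0.081296) = 2.073956 rad = 118.829°.
λ₂ = -53.262° + 118.829° = 65.567°.

latitude 23.479°, longitude 65.567°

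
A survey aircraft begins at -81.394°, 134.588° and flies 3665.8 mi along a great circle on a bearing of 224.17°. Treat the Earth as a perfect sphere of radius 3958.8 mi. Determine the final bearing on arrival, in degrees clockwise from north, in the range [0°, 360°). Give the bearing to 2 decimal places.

Angular distance δ = d/R = 3665.8 / 3958.8 = 0.925988 rad.
Start latitude φ₁ = -1.420593 rad; initial bearing θ = 3.912505 rad.
Destination latitude: φ₂ = arcsin( sin φ₁ cos δ + cos φ₁ sin δ cos θ ) = arcsin(-0.680060) = -42.848°.
Δλ = atan2( sin θ sin δ cos φ₁ , cos δ − sin φ₁ sin φ₂ ) = atan2(-0.083332, -0.071357) = -2.278939 rad = -130.574°.
Hence λ₂ = 134.588° + -130.574° = 4.014°.
The forward bearing on arrival equals the back-azimuth from the destination plus 180°.
Back-azimuth from P₂ (-42.85°, 4.01°) to P₁ (-81.39°, 134.59°), with Δλ' = λ₁ − λ₂ = 130.57°: atan2( sin Δλ' cos φ₁ , cos φ₂ sin φ₁ − sin φ₂ cos φ₁ cos Δλ' ) = 171.82°.
Final bearing = (171.82° + 180°) mod 360° = 351.82°.

final bearing 351.82°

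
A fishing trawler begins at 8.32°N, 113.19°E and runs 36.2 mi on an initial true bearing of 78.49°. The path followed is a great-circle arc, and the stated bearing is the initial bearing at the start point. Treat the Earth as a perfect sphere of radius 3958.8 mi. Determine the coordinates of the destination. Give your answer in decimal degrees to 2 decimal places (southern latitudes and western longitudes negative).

Central angle δ = d/R = 0.009144 rad.
Start latitude φ₁ = 0.145211 rad; initial bearing θ = 1.369909 rad.
Applying the spherical law of cosines for sides, sin φ₂ = sin φ₁ cos δ + cos φ₁ sin δ cos θ = 0.146501, so φ₂ = 8.42°.
Δλ = atan2( sin θ sin δ cos φ₁ , cos δ − sin φ₁ sin φ₂ ) = atan2(0.008866, 0.978759) = 0.009058 rad = 0.52°.
λ₂ = λ₁ + Δλ = 113.71°.

latitude 8.42°, longitude 113.71°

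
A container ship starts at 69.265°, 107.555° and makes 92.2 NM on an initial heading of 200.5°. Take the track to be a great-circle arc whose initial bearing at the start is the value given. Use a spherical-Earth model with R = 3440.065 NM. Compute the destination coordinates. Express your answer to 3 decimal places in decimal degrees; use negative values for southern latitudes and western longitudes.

latitude 67.820°, longitude 106.130°

The arc subtends δ = 92.2/3440.065 = 0.026802 rad at the centre.
With φ₁ = 69.265° = 1.208902 rad and θ = 200.5° = 3.499385 rad:
Applying the spherical law of cosines for sides, sin φ₂ = sin φ₁ cos δ + cos φ₁ sin δ cos θ = 0.926005, so φ₂ = 67.820°.
Then Δλ = atan2(-0.003323, 0.133615) = -0.024863 rad, from sin θ sin δ cos φ₁ over cos δ − sin φ₁ sin φ₂.
λ₂ = 107.555° + -1.425° = 106.130°.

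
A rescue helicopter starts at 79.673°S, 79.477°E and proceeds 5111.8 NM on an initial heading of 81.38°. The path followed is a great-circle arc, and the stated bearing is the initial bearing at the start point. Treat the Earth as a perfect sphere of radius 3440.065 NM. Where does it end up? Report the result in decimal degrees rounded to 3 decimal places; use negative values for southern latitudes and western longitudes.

δ = 5111.8/3440.065 = 1.485960 rad (85.1393°).
With φ₁ = -79.673° = -1.390556 rad and θ = 81.38° = 1.420349 rad:
Applying the spherical law of cosines for sides, sin φ₂ = sin φ₁ cos δ + cos φ₁ sin δ cos θ = -0.056590, so φ₂ = -3.244°.
Then Δλ = atan2(0.176603, 0.029061) = 1.407702 rad, from sin θ sin δ cos φ₁ over cos δ − sin φ₁ sin φ₂.
Hence λ₂ = 79.477° + 80.655° = 160.132°.

latitude -3.244°, longitude 160.132°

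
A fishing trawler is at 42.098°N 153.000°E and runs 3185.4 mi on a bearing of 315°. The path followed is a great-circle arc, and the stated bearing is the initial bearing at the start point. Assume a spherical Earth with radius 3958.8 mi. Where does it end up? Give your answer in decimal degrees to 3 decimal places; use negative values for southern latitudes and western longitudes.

latitude 57.448°, longitude 81.743°

Central angle δ = d/R = 0.804638 rad.
Converting: φ₁ = 0.734749 rad, θ = 5.497787 rad.
Applying the spherical law of cosines for sides, sin φ₂ = sin φ₁ cos δ + cos φ₁ sin δ cos θ = 0.842906, so φ₂ = 57.448°.
Δλ = atan2( sin θ sin δ cos φ₁ , cos δ − sin φ₁ sin φ₂ ) = atan2(-0.378068, 0.128288) = -1.243664 rad = -71.257°.
λ₂ = λ₁ + Δλ = 81.743°.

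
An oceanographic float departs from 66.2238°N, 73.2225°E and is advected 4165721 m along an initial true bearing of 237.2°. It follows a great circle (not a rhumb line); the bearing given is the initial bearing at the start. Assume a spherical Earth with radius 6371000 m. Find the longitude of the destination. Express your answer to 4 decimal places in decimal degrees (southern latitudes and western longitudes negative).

Angular distance δ = d/R = 4165721 / 6371000 = 0.653857 rad.
With φ₁ = 66.2238° = 1.155823 rad and θ = 237.2° = 4.139921 rad:
sin φ₂ = sin φ₁ cos δ + cos φ₁ sin δ cos θ = (0.915127)(0.793744) + (0.403165)(0.608252)(-0.541708) = 0.593536
φ₂ = asin(0.593536) = 0.635445 rad = 36.4083°.
Then Δλ = atan2(-0.206129, 0.250583) = -0.688368 rad, from sin θ sin δ cos φ₁ over cos δ − sin φ₁ sin φ₂.
λ₂ = 73.2225° + -39.4406° = 33.7819°.

longitude 33.7819°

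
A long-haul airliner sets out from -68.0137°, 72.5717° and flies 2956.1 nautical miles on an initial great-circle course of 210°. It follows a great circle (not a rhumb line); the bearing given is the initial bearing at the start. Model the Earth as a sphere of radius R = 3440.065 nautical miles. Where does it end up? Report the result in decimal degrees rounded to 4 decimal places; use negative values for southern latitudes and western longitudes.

latitude -58.3246°, longitude -61.2760°

Angular distance δ = d/R = 2956.1 / 3440.065 = 0.859315 rad.
Converting: φ₁ = -1.187063 rad, θ = 3.665191 rad.
sin φ₂ = sin φ₁ cos δ + cos φ₁ sin δ cos θ = (-0.927273)(0.652956) + (0.374385)(0.757396)(-0.866025) = -0.851037
φ₂ = asin(-0.851037) = -1.017957 rad = -58.3246°.
For the longitude increment, Δλ = atan2( sin θ sin δ cos φ₁, cos δ − sin φ₁ sin φ₂ ) = atan2(-0.141779, -0.136188) = -133.8477°.
Hence λ₂ = 72.5717° + -133.8477° = -61.2760°.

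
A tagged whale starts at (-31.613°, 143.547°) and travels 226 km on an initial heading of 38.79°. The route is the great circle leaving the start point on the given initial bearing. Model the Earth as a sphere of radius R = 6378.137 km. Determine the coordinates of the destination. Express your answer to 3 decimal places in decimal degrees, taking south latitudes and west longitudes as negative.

latitude -30.022°, longitude 145.016°

Central angle δ = d/R = 0.035434 rad.
With φ₁ = -31.613° = -0.551751 rad and θ = 38.79° = 0.677013 rad:
Applying the spherical law of cosines for sides, sin φ₂ = sin φ₁ cos δ + cos φ₁ sin δ cos θ = -0.500335, so φ₂ = -30.022°.
Δλ = atan2( sin θ sin δ cos φ₁ , cos δ − sin φ₁ sin φ₂ ) = atan2(0.018900, 0.737107) = 0.025635 rad = 1.469°.
λ₂ = λ₁ + Δλ = 145.016°.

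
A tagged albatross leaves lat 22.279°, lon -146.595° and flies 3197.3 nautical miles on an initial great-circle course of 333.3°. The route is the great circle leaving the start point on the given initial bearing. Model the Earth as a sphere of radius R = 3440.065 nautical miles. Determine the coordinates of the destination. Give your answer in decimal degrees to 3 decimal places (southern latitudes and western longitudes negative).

The arc subtends δ = 3197.3/3440.065 = 0.929430 rad at the centre.
Start latitude φ₁ = 0.388842 rad; initial bearing θ = 5.817182 rad.
Applying the spherical law of cosines for sides, sin φ₂ = sin φ₁ cos δ + cos φ₁ sin δ cos θ = 0.889224, so φ₂ = 62.776°.
Then Δλ = atan2(-0.333153, 0.261171) = -0.905927 rad, from sin θ sin δ cos φ₁ over cos δ − sin φ₁ sin φ₂.
λ₂ = -146.595° + -51.906° = -198.501°, normalized to (−180°, 180°] → 161.499°.

latitude 62.776°, longitude 161.499°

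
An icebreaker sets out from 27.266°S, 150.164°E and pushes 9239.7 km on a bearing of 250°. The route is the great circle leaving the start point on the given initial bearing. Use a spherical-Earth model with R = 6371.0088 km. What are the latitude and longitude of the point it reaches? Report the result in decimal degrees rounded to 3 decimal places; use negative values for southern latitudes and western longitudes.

Central angle δ = d/R = 1.450273 rad.
Start latitude φ₁ = -0.475881 rad; initial bearing θ = 4.363323 rad.
Applying the spherical law of cosines for sides, sin φ₂ = sin φ₁ cos δ + cos φ₁ sin δ cos θ = -0.356894, so φ₂ = -20.910°.
For the longitude increment, Δλ = atan2( sin θ sin δ cos φ₁, cos δ − sin φ₁ sin φ₂ ) = atan2(-0.829223, -0.043269) = -92.987°.
λ₂ = 150.164° + -92.987° = 57.177°.

latitude -20.910°, longitude 57.177°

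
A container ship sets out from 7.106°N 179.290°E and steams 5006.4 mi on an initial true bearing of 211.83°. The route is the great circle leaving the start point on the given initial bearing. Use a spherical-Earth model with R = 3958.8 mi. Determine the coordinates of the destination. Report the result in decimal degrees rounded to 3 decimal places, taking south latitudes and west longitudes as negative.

Central angle δ = d/R = 1.264626 rad.
Converting: φ₁ = 0.124023 rad, θ = 3.697131 rad.
sin φ₂ = sin φ₁ cos δ + cos φ₁ sin δ cos θ = (0.123705)(0.301410) + (0.992319)(0.953495)(-0.849617) = -0.766597
φ₂ = asin(-0.766597) = -0.873524 rad = -50.049°.
Then Δλ = atan2(-0.499011, 0.396242) = -0.899692 rad, from sin θ sin δ cos φ₁ over cos δ − sin φ₁ sin φ₂.
λ₂ = 179.290° + -51.549° = 127.741°.

latitude -50.049°, longitude 127.741°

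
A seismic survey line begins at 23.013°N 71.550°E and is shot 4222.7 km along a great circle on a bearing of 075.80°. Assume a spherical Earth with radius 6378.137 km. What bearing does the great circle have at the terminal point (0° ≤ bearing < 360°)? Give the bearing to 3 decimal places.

Angular distance δ = d/R = 4222.7 / 6378.137 = 0.662059 rad.
With φ₁ = 23.013° = 0.401653 rad and θ = 75.8° = 1.322960 rad:
sin φ₂ = sin φ₁ cos δ + cos φ₁ sin δ cos θ = (0.390940)(0.788728) + (0.920416)(0.614742)(0.245307) = 0.447145
φ₂ = asin(0.447145) = 0.463571 rad = 26.561°.
Then Δλ = atan2(0.548530, 0.613922) = 0.729204 rad, from sin θ sin δ cos φ₁ over cos δ − sin φ₁ sin φ₂.
Hence λ₂ = 71.550° + 41.780° = 113.330°.
The forward bearing on arrival equals the back-azimuth from the destination plus 180°.
Back-azimuth from P₂ (26.561°, 113.330°) to P₁ (23.013°, 71.550°), with Δλ' = λ₁ − λ₂ = -41.780°: atan2( sin Δλ' cos φ₁ , cos φ₂ sin φ₁ − sin φ₂ cos φ₁ cos Δλ' ) = 273.990°.
Final bearing = (273.990° + 180°) mod 360° = 93.990°.

final bearing 93.990°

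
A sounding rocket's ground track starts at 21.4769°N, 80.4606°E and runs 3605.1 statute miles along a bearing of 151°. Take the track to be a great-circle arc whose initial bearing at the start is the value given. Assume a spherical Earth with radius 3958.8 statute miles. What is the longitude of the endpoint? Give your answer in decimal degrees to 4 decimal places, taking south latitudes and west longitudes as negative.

longitude 105.3980°

The arc subtends δ = 3605.1/3958.8 = 0.910655 rad at the centre.
With φ₁ = 21.4769° = 0.374843 rad and θ = 151° = 2.635447 rad:
Destination latitude: φ₂ = arcsin( sin φ₁ cos δ + cos φ₁ sin δ cos θ ) = arcsin(-0.418378) = -24.7322°.
Then Δλ = atan2(0.356363, 0.766408) = 0.435240 rad, from sin θ sin δ cos φ₁ over cos δ − sin φ₁ sin φ₂.
λ₂ = λ₁ + Δλ = 105.3980°.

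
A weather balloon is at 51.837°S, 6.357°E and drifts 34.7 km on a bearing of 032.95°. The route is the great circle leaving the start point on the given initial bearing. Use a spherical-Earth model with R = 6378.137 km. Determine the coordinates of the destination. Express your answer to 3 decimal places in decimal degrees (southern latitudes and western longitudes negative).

Central angle δ = d/R = 0.005440 rad.
With φ₁ = -51.837° = -0.904726 rad and θ = 32.95° = 0.575086 rad:
sin φ₂ = sin φ₁ cos δ + cos φ₁ sin δ cos θ = (-0.786256)(0.999985) + (0.617901)(0.005440)(0.839146) = -0.783424
φ₂ = asin(-0.783424) = -0.900155 rad = -51.575°.
For the longitude increment, Δλ = atan2( sin θ sin δ cos φ₁, cos δ − sin φ₁ sin φ₂ ) = atan2(0.001828, 0.384014) = 0.273°.
Hence λ₂ = 6.357° + 0.273° = 6.630°.

latitude -51.575°, longitude 6.630°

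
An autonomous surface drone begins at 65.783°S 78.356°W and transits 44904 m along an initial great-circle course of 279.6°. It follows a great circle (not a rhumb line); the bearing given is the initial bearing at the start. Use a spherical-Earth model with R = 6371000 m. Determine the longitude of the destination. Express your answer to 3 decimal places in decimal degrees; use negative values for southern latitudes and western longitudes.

Central angle δ = d/R = 0.007048 rad.
Converting: φ₁ = -1.148130 rad, θ = 4.879941 rad.
Applying the spherical law of cosines for sides, sin φ₂ = sin φ₁ cos δ + cos φ₁ sin δ cos θ = -0.911494, so φ₂ = -65.713°.
Then Δλ = atan2(-0.002851, 0.168694) = -0.016896 rad, from sin θ sin δ cos φ₁ over cos δ − sin φ₁ sin φ₂.
Hence λ₂ = -78.356° + -0.968° = -79.324°.

longitude -79.324°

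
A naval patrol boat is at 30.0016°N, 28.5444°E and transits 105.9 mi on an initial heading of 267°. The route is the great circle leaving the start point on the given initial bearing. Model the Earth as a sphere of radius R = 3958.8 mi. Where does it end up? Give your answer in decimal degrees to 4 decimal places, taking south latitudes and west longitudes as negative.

δ = 105.9/3958.8 = 0.026751 rad (1.5327°).
Converting: φ₁ = 0.523627 rad, θ = 4.660029 rad.
Destination latitude: φ₂ = arcsin( sin φ₁ cos δ + cos φ₁ sin δ cos θ ) = arcsin(0.498633) = 29.9096°.
Δλ = atan2( sin θ sin δ cos φ₁ , cos δ − sin φ₁ sin φ₂ ) = atan2(-0.023132, 0.750314) = -0.030820 rad = -1.7658°.
λ₂ = λ₁ + Δλ = 26.7786°.

latitude 29.9096°, longitude 26.7786°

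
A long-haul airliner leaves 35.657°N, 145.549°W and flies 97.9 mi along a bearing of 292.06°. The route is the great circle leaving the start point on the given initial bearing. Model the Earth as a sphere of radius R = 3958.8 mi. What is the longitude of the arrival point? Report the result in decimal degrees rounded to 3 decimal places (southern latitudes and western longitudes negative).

The arc subtends δ = 97.9/3958.8 = 0.024730 rad at the centre.
Converting: φ₁ = 0.622332 rad, θ = 5.097409 rad.
Destination latitude: φ₂ = arcsin( sin φ₁ cos δ + cos φ₁ sin δ cos θ ) = arcsin(0.590299) = 36.178°.
For the longitude increment, Δλ = atan2( sin θ sin δ cos φ₁, cos δ − sin φ₁ sin φ₂ ) = atan2(-0.018621, 0.655590) = -1.627°.
Hence λ₂ = -145.549° + -1.627° = -147.176°.

longitude -147.176°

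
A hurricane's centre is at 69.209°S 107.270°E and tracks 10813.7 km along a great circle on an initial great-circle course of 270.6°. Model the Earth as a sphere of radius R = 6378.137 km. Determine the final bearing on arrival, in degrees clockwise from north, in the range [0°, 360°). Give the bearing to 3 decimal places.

Angular distance δ = d/R = 10813.7 / 6378.137 = 1.695432 rad.
With φ₁ = -69.209° = -1.207925 rad and θ = 270.6° = 4.722861 rad:
Destination latitude: φ₂ = arcsin( sin φ₁ cos δ + cos φ₁ sin δ cos θ ) = arcsin(0.119907) = 6.887°.
Then Δλ = atan2(-0.352187, -0.012215) = -1.605466 rad, from sin θ sin δ cos φ₁ over cos δ − sin φ₁ sin φ₂.
Hence λ₂ = 107.270° + -91.986° = 15.284°.
The forward bearing on arrival equals the back-azimuth from the destination plus 180°.
Back-azimuth from P₂ (6.887°, 15.284°) to P₁ (-69.209°, 107.270°), with Δλ' = λ₁ − λ₂ = 91.986°: atan2( sin Δλ' cos φ₁ , cos φ₂ sin φ₁ − sin φ₂ cos φ₁ cos Δλ' ) = 159.052°.
Final bearing = (159.052° + 180°) mod 360° = 339.052°.

final bearing 339.052°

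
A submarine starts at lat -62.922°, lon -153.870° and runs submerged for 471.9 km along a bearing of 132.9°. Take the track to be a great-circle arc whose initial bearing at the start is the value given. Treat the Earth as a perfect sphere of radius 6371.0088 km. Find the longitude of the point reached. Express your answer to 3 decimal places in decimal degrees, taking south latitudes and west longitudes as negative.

longitude -146.322°

Angular distance δ = d/R = 471.9 / 6371.0088 = 0.074070 rad.
With φ₁ = -62.922° = -1.098196 rad and θ = 132.9° = 2.319543 rad:
Applying the spherical law of cosines for sides, sin φ₂ = sin φ₁ cos δ + cos φ₁ sin δ cos θ = -0.910877, so φ₂ = -65.627°.
For the longitude increment, Δλ = atan2( sin θ sin δ cos φ₁, cos δ − sin φ₁ sin φ₂ ) = atan2(0.024676, 0.186224) = 7.548°.
Hence λ₂ = -153.870° + 7.548° = -146.322°.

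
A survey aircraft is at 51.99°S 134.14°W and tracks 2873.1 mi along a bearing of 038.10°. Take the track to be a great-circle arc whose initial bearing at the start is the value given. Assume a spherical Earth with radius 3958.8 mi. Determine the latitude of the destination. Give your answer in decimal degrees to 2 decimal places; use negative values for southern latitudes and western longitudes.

Central angle δ = d/R = 0.725750 rad.
Start latitude φ₁ = -0.907397 rad; initial bearing θ = 0.664970 rad.
Applying the spherical law of cosines for sides, sin φ₂ = sin φ₁ cos δ + cos φ₁ sin δ cos θ = -0.267730, so φ₂ = -15.53°.
Then Δλ = atan2(0.252185, 0.537057) = 0.439007 rad, from sin θ sin δ cos φ₁ over cos δ − sin φ₁ sin φ₂.
λ₂ = -134.14° + 25.15° = -108.99°.

latitude -15.53°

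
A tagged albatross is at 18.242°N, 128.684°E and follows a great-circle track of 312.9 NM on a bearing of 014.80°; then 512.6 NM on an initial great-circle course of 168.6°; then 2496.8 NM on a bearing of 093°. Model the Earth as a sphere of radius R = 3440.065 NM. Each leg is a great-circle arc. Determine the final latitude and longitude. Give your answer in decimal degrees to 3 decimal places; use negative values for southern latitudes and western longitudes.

latitude 9.132°, longitude 174.041°

Apply the spherical direct solution leg by leg, carrying full precision between legs.
Leg 1: from (18.242°, 128.684°), δ = 312.9/3440.065 = 0.090958 rad, θ = 14.8° → φ = 23.275°, λ = 130.131°.
Leg 2: from (23.275°, 130.131°), δ = 512.6/3440.065 = 0.149009 rad, θ = 168.6° → φ = 14.897°, λ = 131.871°.
Leg 3: from (14.897°, 131.871°), δ = 2496.8/3440.065 = 0.725800 rad, θ = 93° → φ = 9.132°, λ = 174.041°.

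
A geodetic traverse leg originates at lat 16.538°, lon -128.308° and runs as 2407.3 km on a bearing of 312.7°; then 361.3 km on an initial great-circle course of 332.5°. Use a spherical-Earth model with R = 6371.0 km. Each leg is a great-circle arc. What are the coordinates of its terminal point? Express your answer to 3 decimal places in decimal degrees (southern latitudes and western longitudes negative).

Apply the spherical direct solution leg by leg, carrying full precision between legs.
Leg 1: from (16.538°, -128.308°), δ = 2407.3/6371 = 0.377853 rad, θ = 312.7° → φ = 30.292°, λ = -146.609°.
Leg 2: from (30.292°, -146.609°), δ = 361.3/6371 = 0.056710 rad, θ = 332.5° → φ = 33.162°, λ = -148.400°.

latitude 33.162°, longitude -148.400°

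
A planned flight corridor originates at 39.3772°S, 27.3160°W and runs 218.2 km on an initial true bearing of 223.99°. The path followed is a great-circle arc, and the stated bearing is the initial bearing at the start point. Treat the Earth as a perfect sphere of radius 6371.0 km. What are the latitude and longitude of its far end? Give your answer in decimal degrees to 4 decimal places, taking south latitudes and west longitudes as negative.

latitude -40.7753°, longitude -29.1157°

Central angle δ = d/R = 0.034249 rad.
Start latitude φ₁ = -0.687262 rad; initial bearing θ = 3.909363 rad.
sin φ₂ = sin φ₁ cos δ + cos φ₁ sin δ cos θ = (-0.634423)(0.999414) + (0.772986)(0.034242)(-0.719461) = -0.653094
φ₂ = asin(-0.653094) = -0.711663 rad = -40.7753°.
Δλ = atan2( sin θ sin δ cos φ₁ , cos δ − sin φ₁ sin φ₂ ) = atan2(-0.018383, 0.585076) = -0.031410 rad = -1.7997°.
λ₂ = -27.3160° + -1.7997° = -29.1157°.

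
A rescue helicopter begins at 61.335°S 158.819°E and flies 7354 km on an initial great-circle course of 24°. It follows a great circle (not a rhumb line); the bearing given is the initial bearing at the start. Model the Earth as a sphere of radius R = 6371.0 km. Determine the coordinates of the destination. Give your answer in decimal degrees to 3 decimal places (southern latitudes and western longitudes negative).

Central angle δ = d/R = 1.154293 rad.
Converting: φ₁ = -1.070498 rad, θ = 0.418879 rad.
Applying the spherical law of cosines for sides, sin φ₂ = sin φ₁ cos δ + cos φ₁ sin δ cos θ = 0.045771, so φ₂ = 2.623°.
Δλ = atan2( sin θ sin δ cos φ₁ , cos δ − sin φ₁ sin φ₂ ) = atan2(0.178427, 0.444727) = 0.381545 rad = 21.861°.
λ₂ = 158.819° + 21.861° = 180.680°, normalized to (−180°, 180°] → -179.320°.

latitude 2.623°, longitude -179.320°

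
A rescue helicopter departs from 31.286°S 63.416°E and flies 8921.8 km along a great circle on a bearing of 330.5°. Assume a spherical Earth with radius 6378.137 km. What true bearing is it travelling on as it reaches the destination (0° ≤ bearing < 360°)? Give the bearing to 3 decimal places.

final bearing 326.630°

The arc subtends δ = 8921.8/6378.137 = 1.398810 rad at the centre.
Converting: φ₁ = -0.546044 rad, θ = 5.768313 rad.
sin φ₂ = sin φ₁ cos δ + cos φ₁ sin δ cos θ = (-0.519310)(0.171140) + (0.854586)(0.985247)(0.870356) = 0.643945
φ₂ = asin(0.643945) = 0.699644 rad = 40.087°.
Δλ = atan2( sin θ sin δ cos φ₁ , cos δ − sin φ₁ sin φ₂ ) = atan2(-0.414610, 0.505547) = -0.686890 rad = -39.356°.
Hence λ₂ = 63.416° + -39.356° = 24.060°.
The forward bearing on arrival equals the back-azimuth from the destination plus 180°.
Back-azimuth from P₂ (40.087°, 24.060°) to P₁ (-31.286°, 63.416°), with Δλ' = λ₁ − λ₂ = 39.356°: atan2( sin Δλ' cos φ₁ , cos φ₂ sin φ₁ − sin φ₂ cos φ₁ cos Δλ' ) = 146.630°.
Final bearing = (146.630° + 180°) mod 360° = 326.630°.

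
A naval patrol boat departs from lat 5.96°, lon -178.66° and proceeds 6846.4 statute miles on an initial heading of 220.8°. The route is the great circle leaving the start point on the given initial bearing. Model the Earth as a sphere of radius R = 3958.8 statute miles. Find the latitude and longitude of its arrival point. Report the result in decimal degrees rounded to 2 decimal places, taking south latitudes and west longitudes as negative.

latitude -49.45°, longitude 84.32°

δ = 6846.4/3958.8 = 1.729413 rad (99.0881°).
With φ₁ = 5.96° = 0.104022 rad and θ = 220.8° = 3.853687 rad:
Destination latitude: φ₂ = arcsin( sin φ₁ cos δ + cos φ₁ sin δ cos θ ) = arcsin(-0.759853) = -49.45°.
Then Δλ = atan2(-0.641730, -0.079054) = -1.693367 rad, from sin θ sin δ cos φ₁ over cos δ − sin φ₁ sin φ₂.
λ₂ = -178.66° + -97.02° = -275.68°, normalized to (−180°, 180°] → 84.32°.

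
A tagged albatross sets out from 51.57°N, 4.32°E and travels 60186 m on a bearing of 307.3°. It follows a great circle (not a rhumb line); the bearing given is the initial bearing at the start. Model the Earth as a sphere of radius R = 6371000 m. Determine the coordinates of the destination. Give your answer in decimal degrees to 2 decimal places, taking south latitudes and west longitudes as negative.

Angular distance δ = d/R = 60186 / 6371000 = 0.009447 rad.
With φ₁ = 51.57° = 0.900066 rad and θ = 307.3° = 5.363397 rad:
sin φ₂ = sin φ₁ cos δ + cos φ₁ sin δ cos θ = (0.783368)(0.999955) + (0.621558)(0.009447)(0.605988) = 0.786891
φ₂ = asin(0.786891) = 0.905755 rad = 51.90°.
For the longitude increment, Δλ = atan2( sin θ sin δ cos φ₁, cos δ − sin φ₁ sin φ₂ ) = atan2(-0.004671, 0.383530) = -0.70°.
λ₂ = 4.32° + -0.70° = 3.62°.

latitude 51.90°, longitude 3.62°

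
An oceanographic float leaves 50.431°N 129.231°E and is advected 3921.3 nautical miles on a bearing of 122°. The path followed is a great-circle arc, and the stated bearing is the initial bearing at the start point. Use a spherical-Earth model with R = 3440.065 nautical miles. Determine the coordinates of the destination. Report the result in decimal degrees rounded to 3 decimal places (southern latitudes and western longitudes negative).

The arc subtends δ = 3921.3/3440.065 = 1.139891 rad at the centre.
Converting: φ₁ = 0.880187 rad, θ = 2.129302 rad.
Applying the spherical law of cosines for sides, sin φ₂ = sin φ₁ cos δ + cos φ₁ sin δ cos θ = 0.015277, so φ₂ = 0.875°.
Then Δλ = atan2(0.490831, 0.405917) = 0.879808 rad, from sin θ sin δ cos φ₁ over cos δ − sin φ₁ sin φ₂.
λ₂ = λ₁ + Δλ = 179.640°.

latitude 0.875°, longitude 179.640°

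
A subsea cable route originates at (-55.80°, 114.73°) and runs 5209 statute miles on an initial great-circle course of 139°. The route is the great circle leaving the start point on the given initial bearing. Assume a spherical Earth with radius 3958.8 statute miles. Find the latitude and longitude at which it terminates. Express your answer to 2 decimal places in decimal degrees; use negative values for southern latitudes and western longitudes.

latitude -38.25°, longitude -119.21°

The arc subtends δ = 5209/3958.8 = 1.315803 rad at the centre.
Start latitude φ₁ = -0.973894 rad; initial bearing θ = 2.426008 rad.
Destination latitude: φ₂ = arcsin( sin φ₁ cos δ + cos φ₁ sin δ cos θ ) = arcsin(-0.619115) = -38.25°.
For the longitude increment, Δλ = atan2( sin θ sin δ cos φ₁, cos δ − sin φ₁ sin φ₂ ) = atan2(0.356836, -0.259819) = 126.06°.
λ₂ = 114.73° + 126.06° = 240.79°, normalized to (−180°, 180°] → -119.21°.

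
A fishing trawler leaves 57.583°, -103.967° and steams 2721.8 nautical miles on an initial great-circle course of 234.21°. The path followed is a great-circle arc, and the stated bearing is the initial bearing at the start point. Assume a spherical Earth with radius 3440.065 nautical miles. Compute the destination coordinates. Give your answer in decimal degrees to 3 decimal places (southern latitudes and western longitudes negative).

latitude 21.745°, longitude -142.363°

The arc subtends δ = 2721.8/3440.065 = 0.791206 rad at the centre.
Converting: φ₁ = 1.005013 rad, θ = 4.087736 rad.
sin φ₂ = sin φ₁ cos δ + cos φ₁ sin δ cos θ = (0.844169)(0.702988) + (0.536077)(0.711202)(-0.584816) = 0.370474
φ₂ = asin(0.370474) = 0.379520 rad = 21.745°.
Then Δλ = atan2(-0.309264, 0.390245) = -0.670143 rad, from sin θ sin δ cos φ₁ over cos δ − sin φ₁ sin φ₂.
λ₂ = -103.967° + -38.396° = -142.363°.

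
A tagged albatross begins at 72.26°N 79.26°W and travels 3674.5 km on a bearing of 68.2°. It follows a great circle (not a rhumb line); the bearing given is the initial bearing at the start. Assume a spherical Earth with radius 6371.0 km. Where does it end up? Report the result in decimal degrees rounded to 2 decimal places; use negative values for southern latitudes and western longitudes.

Central angle δ = d/R = 0.576754 rad.
Start latitude φ₁ = 1.261175 rad; initial bearing θ = 1.190315 rad.
Applying the spherical law of cosines for sides, sin φ₂ = sin φ₁ cos δ + cos φ₁ sin δ cos θ = 0.860082, so φ₂ = 59.33°.
Then Δλ = atan2(0.154271, 0.019053) = 1.447918 rad, from sin θ sin δ cos φ₁ over cos δ − sin φ₁ sin φ₂.
λ₂ = λ₁ + Δλ = 3.70°.

latitude 59.33°, longitude 3.70°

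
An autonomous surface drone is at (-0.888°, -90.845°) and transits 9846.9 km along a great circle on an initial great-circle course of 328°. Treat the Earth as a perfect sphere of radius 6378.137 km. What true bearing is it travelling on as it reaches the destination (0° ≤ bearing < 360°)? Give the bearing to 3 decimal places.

Central angle δ = d/R = 1.543852 rad.
Converting: φ₁ = -0.015499 rad, θ = 5.724680 rad.
Destination latitude: φ₂ = arcsin( sin φ₁ cos δ + cos φ₁ sin δ cos θ ) = arcsin(0.847221) = 57.911°.
Δλ = atan2( sin θ sin δ cos φ₁ , cos δ − sin φ₁ sin φ₂ ) = atan2(-0.529663, 0.040071) = -1.495286 rad = -85.674°.
λ₂ = -90.845° + -85.674° = -176.519°.
The forward bearing on arrival equals the back-azimuth from the destination plus 180°.
Back-azimuth from P₂ (57.911°, -176.519°) to P₁ (-0.888°, -90.845°), with Δλ' = λ₁ − λ₂ = 85.674°: atan2( sin Δλ' cos φ₁ , cos φ₂ sin φ₁ − sin φ₂ cos φ₁ cos Δλ' ) = 94.138°.
Final bearing = (94.138° + 180°) mod 360° = 274.138°.

final bearing 274.138°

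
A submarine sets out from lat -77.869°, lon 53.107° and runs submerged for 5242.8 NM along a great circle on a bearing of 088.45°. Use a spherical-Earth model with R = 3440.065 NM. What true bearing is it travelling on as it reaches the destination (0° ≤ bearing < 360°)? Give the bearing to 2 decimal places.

Angular distance δ = d/R = 5242.8 / 3440.065 = 1.524041 rad.
Start latitude φ₁ = -1.359070 rad; initial bearing θ = 1.543744 rad.
Destination latitude: φ₂ = arcsin( sin φ₁ cos δ + cos φ₁ sin δ cos θ ) = arcsin(-0.040017) = -2.293°.
For the longitude increment, Δλ = atan2( sin θ sin δ cos φ₁, cos δ − sin φ₁ sin φ₂ ) = atan2(0.209841, 0.007615) = 87.922°.
Hence λ₂ = 53.107° + 87.922° = 141.029°.
The forward bearing on arrival equals the back-azimuth from the destination plus 180°.
Back-azimuth from P₂ (-2.29°, 141.03°) to P₁ (-77.87°, 53.11°), with Δλ' = λ₁ − λ₂ = -87.92°: atan2( sin Δλ' cos φ₁ , cos φ₂ sin φ₁ − sin φ₂ cos φ₁ cos Δλ' ) = 192.14°.
Final bearing = (192.14° + 180°) mod 360° = 12.14°.

final bearing 12.14°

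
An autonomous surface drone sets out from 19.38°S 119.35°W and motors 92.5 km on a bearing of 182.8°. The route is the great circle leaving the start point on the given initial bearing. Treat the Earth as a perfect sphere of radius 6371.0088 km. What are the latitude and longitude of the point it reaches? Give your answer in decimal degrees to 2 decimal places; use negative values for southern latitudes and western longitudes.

latitude -20.21°, longitude -119.39°

Angular distance δ = d/R = 92.5 / 6371.0088 = 0.014519 rad.
Converting: φ₁ = -0.338245 rad, θ = 3.190462 rad.
Applying the spherical law of cosines for sides, sin φ₂ = sin φ₁ cos δ + cos φ₁ sin δ cos θ = -0.345476, so φ₂ = -20.21°.
Then Δλ = atan2(-0.000669, 0.885255) = -0.000756 rad, from sin θ sin δ cos φ₁ over cos δ − sin φ₁ sin φ₂.
λ₂ = λ₁ + Δλ = -119.39°.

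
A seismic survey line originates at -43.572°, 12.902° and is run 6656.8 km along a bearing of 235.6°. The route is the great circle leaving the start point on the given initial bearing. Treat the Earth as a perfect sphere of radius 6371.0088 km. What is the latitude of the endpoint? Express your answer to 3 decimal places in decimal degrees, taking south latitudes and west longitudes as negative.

latitude -44.430°

Angular distance δ = d/R = 6656.8 / 6371.0088 = 1.044858 rad.
With φ₁ = -43.572° = -0.760475 rad and θ = 235.6° = 4.111996 rad:
sin φ₂ = sin φ₁ cos δ + cos φ₁ sin δ cos θ = (-0.689266)(0.502025) + (0.724509)(0.864853)(-0.564967) = -0.700033
φ₂ = asin(-0.700033) = -0.775444 rad = -44.430°.
For the longitude increment, Δλ = atan2( sin θ sin δ cos φ₁, cos δ − sin φ₁ sin φ₂ ) = atan2(-0.517011, 0.019516) = -87.838°.
λ₂ = 12.902° + -87.838° = -74.936°.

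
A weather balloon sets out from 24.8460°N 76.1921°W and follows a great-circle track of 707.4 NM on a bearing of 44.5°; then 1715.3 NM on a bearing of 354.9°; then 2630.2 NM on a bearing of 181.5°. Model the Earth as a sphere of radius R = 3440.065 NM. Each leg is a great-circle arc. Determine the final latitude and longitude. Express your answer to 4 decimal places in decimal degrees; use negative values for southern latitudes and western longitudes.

latitude 17.4999°, longitude -72.5427°

Apply the spherical direct solution leg by leg, carrying full precision between legs.
Leg 1: from (24.8460°, -76.1921°), δ = 707.4/3440.065 = 0.205636 rad, θ = 44.5° → φ = 32.9213°, λ = -66.3754°.
Leg 2: from (32.9213°, -66.3754°), δ = 1715.3/3440.065 = 0.498624 rad, θ = 354.9° → φ = 61.3002°, λ = -71.4541°.
Leg 3: from (61.3002°, -71.4541°), δ = 2630.2/3440.065 = 0.764579 rad, θ = 181.5° → φ = 17.4999°, λ = -72.5427°.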